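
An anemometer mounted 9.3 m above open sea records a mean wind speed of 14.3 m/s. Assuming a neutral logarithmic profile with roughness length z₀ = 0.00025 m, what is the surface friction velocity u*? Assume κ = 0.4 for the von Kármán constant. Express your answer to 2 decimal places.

Log law: V(z) = (u*/κ) · ln(z/z₀) ⇒ u* = κ · V / ln(z/z₀)
u* = 0.4 × 14.3 / ln(9.3/0.00025) = 0.4 × 14.3 / 10.5241
   = 5.7200 / 10.5241 = 0.5435 m/s

u* ≈ 0.54 m/s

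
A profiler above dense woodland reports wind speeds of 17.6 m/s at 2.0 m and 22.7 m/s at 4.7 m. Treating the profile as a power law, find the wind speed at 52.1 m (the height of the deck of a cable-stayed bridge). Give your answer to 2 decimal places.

First find α: α = ln(V₂/V₁)/ln(z₂/z₁) = ln(22.7/17.6)/ln(4.7/2.0) = 0.25447/0.85442 = 0.2978
Extrapolate from 4.7 m to 52.1 m: V₃ = 22.7 × (52.1/4.7)^0.2978 = 22.7 × 2.0471 = 46.4703 m/s

46.47 m/s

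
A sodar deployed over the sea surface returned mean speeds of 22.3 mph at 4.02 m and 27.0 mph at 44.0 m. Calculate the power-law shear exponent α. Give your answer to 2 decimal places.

α ≈ 0.08

Power law: V₂/V₁ = (z₂/z₁)^α ⇒ α = ln(V₂/V₁) / ln(z₂/z₁)
α = ln(27.0/22.3) / ln(44.0/4.02) = ln(1.2108) / ln(10.9453)
  = 0.19125 / 2.39291 = 0.07992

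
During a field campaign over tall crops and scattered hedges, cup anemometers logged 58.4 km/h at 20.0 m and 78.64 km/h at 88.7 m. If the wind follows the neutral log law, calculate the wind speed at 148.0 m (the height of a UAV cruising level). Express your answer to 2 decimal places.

Log law: V ∝ ln(z/z₀). From the pair, with r = V₁/V₂ = 0.74262,
ln z₀ = (ln z₁ − r·ln z₂)/(1 − r) = (2.9957 − 0.74262×4.4853)/0.25738 = -1.3021 → z₀ = 0.2720 m
V₃ = V₁ · ln(z₃/z₀)/ln(z₁/z₀) = 58.4 × 6.2993/4.2978 = 85.5965 km/h

85.60 km/h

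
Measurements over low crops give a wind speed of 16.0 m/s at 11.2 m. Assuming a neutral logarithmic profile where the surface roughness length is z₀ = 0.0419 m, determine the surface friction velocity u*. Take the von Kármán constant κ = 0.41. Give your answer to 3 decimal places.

Log law: V(z) = (u*/κ) · ln(z/z₀) ⇒ u* = κ · V / ln(z/z₀)
u* = 0.41 × 16.0 / ln(11.2/0.0419) = 0.41 × 16.0 / 5.5884
   = 6.5600 / 5.5884 = 1.1739 m/s

u* ≈ 1.174 m/s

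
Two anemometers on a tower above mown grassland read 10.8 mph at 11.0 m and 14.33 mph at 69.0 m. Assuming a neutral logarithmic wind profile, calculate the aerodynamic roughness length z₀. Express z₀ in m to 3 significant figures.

z₀ ≈ 0.0400 m

Log law: V(z) ∝ ln(z/z₀). With r = V₁/V₂ = 10.8/14.33 = 0.75366,
r · ln(z₂/z₀) = ln(z₁/z₀) ⇒ ln z₀ = (ln z₁ − r·ln z₂)/(1 − r)
ln z₀ = (2.39790 − 0.75366×4.23411) / 0.24634 = -3.2200
z₀ = exp(-3.2200) = 0.03996 m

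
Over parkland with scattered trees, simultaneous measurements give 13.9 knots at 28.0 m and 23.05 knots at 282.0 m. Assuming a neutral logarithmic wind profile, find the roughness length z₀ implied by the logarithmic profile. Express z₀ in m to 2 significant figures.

Log law: V(z) ∝ ln(z/z₀). With r = V₁/V₂ = 13.9/23.05 = 0.60304,
r · ln(z₂/z₀) = ln(z₁/z₀) ⇒ ln z₀ = (ln z₁ − r·ln z₂)/(1 − r)
ln z₀ = (3.33220 − 0.60304×5.64191) / 0.39696 = -0.1765
z₀ = exp(-0.1765) = 0.8382 m

z₀ ≈ 0.84 m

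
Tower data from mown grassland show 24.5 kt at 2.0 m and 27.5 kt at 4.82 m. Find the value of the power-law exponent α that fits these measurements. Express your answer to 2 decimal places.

Power law: V₂/V₁ = (z₂/z₁)^α ⇒ α = ln(V₂/V₁) / ln(z₂/z₁)
α = ln(27.5/24.5) / ln(4.82/2.0) = ln(1.1224) / ln(2.4100)
  = 0.11551 / 0.87963 = 0.13132

α ≈ 0.13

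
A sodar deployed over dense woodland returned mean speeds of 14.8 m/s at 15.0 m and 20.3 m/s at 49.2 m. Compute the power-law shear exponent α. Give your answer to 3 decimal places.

Power law: V₂/V₁ = (z₂/z₁)^α ⇒ α = ln(V₂/V₁) / ln(z₂/z₁)
α = ln(20.3/14.8) / ln(49.2/15.0) = ln(1.3716) / ln(3.2800)
  = 0.31599 / 1.18784 = 0.26602

α ≈ 0.266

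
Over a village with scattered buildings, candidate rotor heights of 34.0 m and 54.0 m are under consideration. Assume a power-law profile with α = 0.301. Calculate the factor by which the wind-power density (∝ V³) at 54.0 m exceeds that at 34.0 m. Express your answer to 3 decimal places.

1.519

Speed ratio: V_B/V_A = (z_B/z_A)^α = (54.0/34.0)^0.301 = (1.5882)^0.301 = 1.14941
Power-density ratio: P_B/P_A = (V_B/V_A)³ = (1.14941)³ = 1.51854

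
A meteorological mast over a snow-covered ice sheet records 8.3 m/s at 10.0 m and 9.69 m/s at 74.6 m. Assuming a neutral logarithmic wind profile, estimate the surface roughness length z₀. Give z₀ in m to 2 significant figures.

z₀ ≈ 0.000061 m

Log law: V(z) ∝ ln(z/z₀). With r = V₁/V₂ = 8.3/9.69 = 0.85655,
r · ln(z₂/z₀) = ln(z₁/z₀) ⇒ ln z₀ = (ln z₁ − r·ln z₂)/(1 − r)
ln z₀ = (2.30259 − 0.85655×4.31214) / 0.14345 = -9.6969
z₀ = exp(-9.6969) = 0.00006147 m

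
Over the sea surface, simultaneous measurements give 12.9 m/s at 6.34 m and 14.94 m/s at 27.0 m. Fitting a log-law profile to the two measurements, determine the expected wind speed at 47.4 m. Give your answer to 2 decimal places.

Log law: V ∝ ln(z/z₀). From the pair, with r = V₁/V₂ = 0.86345,
ln z₀ = (ln z₁ − r·ln z₂)/(1 − r) = (1.8469 − 0.86345×3.2958)/0.13655 = -7.3157 → z₀ = 0.0006650 m
V₃ = V₁ · ln(z₃/z₀)/ln(z₁/z₀) = 12.9 × 11.1743/9.1625 = 15.7324 m/s

15.73 m/s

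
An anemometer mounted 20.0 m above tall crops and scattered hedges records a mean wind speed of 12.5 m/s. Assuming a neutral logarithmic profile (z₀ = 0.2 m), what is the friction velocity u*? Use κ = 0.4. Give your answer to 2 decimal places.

Log law: V(z) = (u*/κ) · ln(z/z₀) ⇒ u* = κ · V / ln(z/z₀)
u* = 0.4 × 12.5 / ln(20.0/0.2) = 0.4 × 12.5 / 4.6052
   = 5.0000 / 4.6052 = 1.0857 m/s

u* ≈ 1.09 m/s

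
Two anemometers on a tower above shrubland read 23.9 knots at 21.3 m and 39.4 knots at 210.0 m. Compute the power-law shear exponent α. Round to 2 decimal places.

α ≈ 0.22

Power law: V₂/V₁ = (z₂/z₁)^α ⇒ α = ln(V₂/V₁) / ln(z₂/z₁)
α = ln(39.4/23.9) / ln(210.0/21.3) = ln(1.6485) / ln(9.8592)
  = 0.49989 / 2.28840 = 0.21844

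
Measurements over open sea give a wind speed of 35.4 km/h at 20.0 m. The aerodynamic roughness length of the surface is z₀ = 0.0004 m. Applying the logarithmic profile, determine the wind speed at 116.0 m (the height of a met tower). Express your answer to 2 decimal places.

Log law: V(z) ∝ ln(z/z₀), so V₂/V₁ = ln(z₂/z₀) / ln(z₁/z₀).
ln(116.0/0.0004) = 12.5776, ln(20.0/0.0004) = 10.8198
V₂ = 35.4 × 12.5776/10.8198 = 35.4 × 1.1625 = 41.1513 km/h

41.15 km/h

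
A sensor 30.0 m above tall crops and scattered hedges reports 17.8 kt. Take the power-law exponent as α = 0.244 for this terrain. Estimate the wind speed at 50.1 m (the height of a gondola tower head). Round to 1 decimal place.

20.2 kt

Power-law profile: V₂ = V₁ · (z₂/z₁)^α
V₂ = 17.8 × (50.1/30.0)^0.244 = 17.8 × (1.6700)^0.244
    = 17.8 × 1.1333 = 20.1726 kt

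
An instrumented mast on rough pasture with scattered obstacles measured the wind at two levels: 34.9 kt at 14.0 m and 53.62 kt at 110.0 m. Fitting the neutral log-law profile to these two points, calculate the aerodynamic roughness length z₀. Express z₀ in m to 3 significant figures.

z₀ ≈ 0.300 m

Log law: V(z) ∝ ln(z/z₀). With r = V₁/V₂ = 34.9/53.62 = 0.65088,
r · ln(z₂/z₀) = ln(z₁/z₀) ⇒ ln z₀ = (ln z₁ − r·ln z₂)/(1 − r)
ln z₀ = (2.63906 − 0.65088×4.70048) / 0.34912 = -1.2041
z₀ = exp(-1.2041) = 0.3000 m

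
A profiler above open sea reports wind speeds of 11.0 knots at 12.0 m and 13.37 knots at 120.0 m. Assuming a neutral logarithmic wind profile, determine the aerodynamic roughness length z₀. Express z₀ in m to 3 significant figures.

Log law: V(z) ∝ ln(z/z₀). With r = V₁/V₂ = 11.0/13.37 = 0.82274,
r · ln(z₂/z₀) = ln(z₁/z₀) ⇒ ln z₀ = (ln z₁ − r·ln z₂)/(1 − r)
ln z₀ = (2.48491 − 0.82274×4.78749) / 0.17726 = -8.2022
z₀ = exp(-8.2022) = 0.0002741 m

z₀ ≈ 0.000274 m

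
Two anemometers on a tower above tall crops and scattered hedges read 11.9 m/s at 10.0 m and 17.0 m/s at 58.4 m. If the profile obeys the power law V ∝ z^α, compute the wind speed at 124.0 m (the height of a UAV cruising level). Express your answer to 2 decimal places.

First find α: α = ln(V₂/V₁)/ln(z₂/z₁) = ln(17.0/11.9)/ln(58.4/10.0) = 0.35667/1.76473 = 0.2021
Extrapolate from 58.4 m to 124.0 m: V₃ = 17.0 × (124.0/58.4)^0.2021 = 17.0 × 1.1644 = 19.7944 m/s

19.79 m/s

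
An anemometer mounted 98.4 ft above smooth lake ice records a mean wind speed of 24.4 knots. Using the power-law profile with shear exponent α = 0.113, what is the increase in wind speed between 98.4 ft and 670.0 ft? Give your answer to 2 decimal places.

5.91 knots

Power law: V₂ = V₁ · (z₂/z₁)^α = 24.4 × (6.8089)^0.113 = 30.3059 knots
ΔV = 30.3059 − 24.4 = 5.9059 knots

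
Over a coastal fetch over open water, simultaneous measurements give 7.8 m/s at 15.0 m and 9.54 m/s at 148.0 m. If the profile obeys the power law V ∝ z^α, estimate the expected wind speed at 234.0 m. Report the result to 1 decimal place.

First find α: α = ln(V₂/V₁)/ln(z₂/z₁) = ln(9.54/7.8)/ln(148.0/15.0) = 0.20137/2.28916 = 0.0880
Extrapolate from 148.0 m to 234.0 m: V₃ = 9.54 × (234.0/148.0)^0.0880 = 9.54 × 1.0411 = 9.9323 m/s

9.9 m/s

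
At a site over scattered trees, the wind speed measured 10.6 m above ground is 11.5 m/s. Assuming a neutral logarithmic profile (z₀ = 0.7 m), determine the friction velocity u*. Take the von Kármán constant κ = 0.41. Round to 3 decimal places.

Log law: V(z) = (u*/κ) · ln(z/z₀) ⇒ u* = κ · V / ln(z/z₀)
u* = 0.41 × 11.5 / ln(10.6/0.7) = 0.41 × 11.5 / 2.7175
   = 4.7150 / 2.7175 = 1.7350 m/s

u* ≈ 1.735 m/s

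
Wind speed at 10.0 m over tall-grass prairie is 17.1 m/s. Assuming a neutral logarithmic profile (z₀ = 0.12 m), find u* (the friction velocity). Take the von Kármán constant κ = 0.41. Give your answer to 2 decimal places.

Log law: V(z) = (u*/κ) · ln(z/z₀) ⇒ u* = κ · V / ln(z/z₀)
u* = 0.41 × 17.1 / ln(10.0/0.12) = 0.41 × 17.1 / 4.4228
   = 7.0110 / 4.4228 = 1.5852 m/s

u* ≈ 1.59 m/s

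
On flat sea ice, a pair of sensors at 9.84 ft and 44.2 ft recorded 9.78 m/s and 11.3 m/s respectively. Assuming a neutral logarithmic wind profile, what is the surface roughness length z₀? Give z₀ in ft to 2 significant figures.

z₀ ≈ 0.00062 ft

Log law: V(z) ∝ ln(z/z₀). With r = V₁/V₂ = 9.78/11.3 = 0.86549,
r · ln(z₂/z₀) = ln(z₁/z₀) ⇒ ln z₀ = (ln z₁ − r·ln z₂)/(1 − r)
ln z₀ = (2.28646 − 0.86549×3.78872) / 0.13451 = -7.3795
z₀ = exp(-7.3795) = 0.0006239 ft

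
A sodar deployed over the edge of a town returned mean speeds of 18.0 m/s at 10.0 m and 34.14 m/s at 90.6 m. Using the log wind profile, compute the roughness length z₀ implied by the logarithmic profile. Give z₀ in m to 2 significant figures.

Log law: V(z) ∝ ln(z/z₀). With r = V₁/V₂ = 18.0/34.14 = 0.52724,
r · ln(z₂/z₀) = ln(z₁/z₀) ⇒ ln z₀ = (ln z₁ − r·ln z₂)/(1 − r)
ln z₀ = (2.30259 − 0.52724×4.50645) / 0.47276 = -0.1553
z₀ = exp(-0.1553) = 0.8562 m

z₀ ≈ 0.86 m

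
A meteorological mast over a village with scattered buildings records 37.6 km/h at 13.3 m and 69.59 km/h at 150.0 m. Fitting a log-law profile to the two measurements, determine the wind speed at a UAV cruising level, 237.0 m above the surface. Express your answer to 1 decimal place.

Log law: V ∝ ln(z/z₀). From the pair, with r = V₁/V₂ = 0.54031,
ln z₀ = (ln z₁ − r·ln z₂)/(1 − r) = (2.5878 − 0.54031×5.0106)/0.45969 = -0.2600 → z₀ = 0.7711 m
V₃ = V₁ · ln(z₃/z₀)/ln(z₁/z₀) = 37.6 × 5.7281/2.8478 = 75.6295 km/h

75.6 km/h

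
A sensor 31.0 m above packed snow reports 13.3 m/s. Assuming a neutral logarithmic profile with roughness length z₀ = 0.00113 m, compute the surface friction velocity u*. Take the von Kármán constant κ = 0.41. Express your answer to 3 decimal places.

Log law: V(z) = (u*/κ) · ln(z/z₀) ⇒ u* = κ · V / ln(z/z₀)
u* = 0.41 × 13.3 / ln(31.0/0.00113) = 0.41 × 13.3 / 10.2195
   = 5.4530 / 10.2195 = 0.5336 m/s

u* ≈ 0.534 m/s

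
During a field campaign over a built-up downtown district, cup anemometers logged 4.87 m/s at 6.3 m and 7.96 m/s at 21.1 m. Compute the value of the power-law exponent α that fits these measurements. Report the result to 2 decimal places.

Power law: V₂/V₁ = (z₂/z₁)^α ⇒ α = ln(V₂/V₁) / ln(z₂/z₁)
α = ln(7.96/4.87) / ln(21.1/6.3) = ln(1.6345) / ln(3.3492)
  = 0.49134 / 1.20872 = 0.40649

α ≈ 0.41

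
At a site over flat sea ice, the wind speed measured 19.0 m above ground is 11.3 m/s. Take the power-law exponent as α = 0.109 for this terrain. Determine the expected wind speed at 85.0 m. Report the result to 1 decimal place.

Power-law profile: V₂ = V₁ · (z₂/z₁)^α
V₂ = 11.3 × (85.0/19.0)^0.109 = 11.3 × (4.4737)^0.109
    = 11.3 × 1.1774 = 13.3046 m/s

13.3 m/s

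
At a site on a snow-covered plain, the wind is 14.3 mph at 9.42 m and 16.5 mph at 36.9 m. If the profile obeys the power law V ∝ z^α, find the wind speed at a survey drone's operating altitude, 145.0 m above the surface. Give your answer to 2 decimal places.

19.04 mph

First find α: α = ln(V₂/V₁)/ln(z₂/z₁) = ln(16.5/14.3)/ln(36.9/9.42) = 0.14310/1.36538 = 0.1048
Extrapolate from 36.9 m to 145.0 m: V₃ = 16.5 × (145.0/36.9)^0.1048 = 16.5 × 1.1542 = 19.0447 mph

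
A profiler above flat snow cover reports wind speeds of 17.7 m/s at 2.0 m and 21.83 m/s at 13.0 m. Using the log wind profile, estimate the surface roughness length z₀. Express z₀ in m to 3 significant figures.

z₀ ≈ 0.000656 m

Log law: V(z) ∝ ln(z/z₀). With r = V₁/V₂ = 17.7/21.83 = 0.81081,
r · ln(z₂/z₀) = ln(z₁/z₀) ⇒ ln z₀ = (ln z₁ − r·ln z₂)/(1 − r)
ln z₀ = (0.69315 − 0.81081×2.56495) / 0.18919 = -7.3289
z₀ = exp(-7.3289) = 0.0006563 m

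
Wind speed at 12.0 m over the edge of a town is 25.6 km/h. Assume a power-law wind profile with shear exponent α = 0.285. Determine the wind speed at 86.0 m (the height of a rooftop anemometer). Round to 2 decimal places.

Power-law profile: V₂ = V₁ · (z₂/z₁)^α
V₂ = 25.6 × (86.0/12.0)^0.285 = 25.6 × (7.1667)^0.285
    = 25.6 × 1.7529 = 44.8751 km/h

44.88 km/h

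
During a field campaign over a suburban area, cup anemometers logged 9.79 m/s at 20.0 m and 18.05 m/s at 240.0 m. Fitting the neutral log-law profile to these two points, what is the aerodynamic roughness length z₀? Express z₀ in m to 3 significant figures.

Log law: V(z) ∝ ln(z/z₀). With r = V₁/V₂ = 9.79/18.05 = 0.54238,
r · ln(z₂/z₀) = ln(z₁/z₀) ⇒ ln z₀ = (ln z₁ − r·ln z₂)/(1 − r)
ln z₀ = (2.99573 − 0.54238×5.48064) / 0.45762 = 0.0505
z₀ = exp(0.0505) = 1.052 m

z₀ ≈ 1.05 m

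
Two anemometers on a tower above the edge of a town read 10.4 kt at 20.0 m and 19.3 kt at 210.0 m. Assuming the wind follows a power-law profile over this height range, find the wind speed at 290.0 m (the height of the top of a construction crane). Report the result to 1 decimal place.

First find α: α = ln(V₂/V₁)/ln(z₂/z₁) = ln(19.3/10.4)/ln(210.0/20.0) = 0.61830/2.35138 = 0.2630
Extrapolate from 210.0 m to 290.0 m: V₃ = 19.3 × (290.0/210.0)^0.2630 = 19.3 × 1.0886 = 21.0096 kt

21.0 kt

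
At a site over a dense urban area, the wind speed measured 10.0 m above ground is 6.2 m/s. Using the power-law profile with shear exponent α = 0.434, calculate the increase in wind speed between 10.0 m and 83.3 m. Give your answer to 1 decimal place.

9.4 m/s

Power law: V₂ = V₁ · (z₂/z₁)^α = 6.2 × (8.3300)^0.434 = 15.5579 m/s
ΔV = 15.5579 − 6.2 = 9.3579 m/s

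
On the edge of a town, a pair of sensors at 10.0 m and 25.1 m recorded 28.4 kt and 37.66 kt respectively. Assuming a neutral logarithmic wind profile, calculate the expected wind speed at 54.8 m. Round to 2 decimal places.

45.52 kt

Log law: V ∝ ln(z/z₀). From the pair, with r = V₁/V₂ = 0.75412,
ln z₀ = (ln z₁ − r·ln z₂)/(1 − r) = (2.3026 − 0.75412×3.2229)/0.24588 = -0.5199 → z₀ = 0.5946 m
V₃ = V₁ · ln(z₃/z₀)/ln(z₁/z₀) = 28.4 × 4.5236/2.8225 = 45.5167 kt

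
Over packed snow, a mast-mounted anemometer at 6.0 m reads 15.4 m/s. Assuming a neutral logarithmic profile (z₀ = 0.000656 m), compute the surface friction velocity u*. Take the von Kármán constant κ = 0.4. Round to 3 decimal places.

Log law: V(z) = (u*/κ) · ln(z/z₀) ⇒ u* = κ · V / ln(z/z₀)
u* = 0.4 × 15.4 / ln(6.0/0.000656) = 0.4 × 15.4 / 9.1211
   = 6.1600 / 9.1211 = 0.6754 m/s

u* ≈ 0.675 m/s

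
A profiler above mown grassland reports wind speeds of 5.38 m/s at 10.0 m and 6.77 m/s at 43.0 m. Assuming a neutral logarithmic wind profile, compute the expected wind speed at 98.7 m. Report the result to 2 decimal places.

7.56 m/s

Log law: V ∝ ln(z/z₀). From the pair, with r = V₁/V₂ = 0.79468,
ln z₀ = (ln z₁ − r·ln z₂)/(1 − r) = (2.3026 − 0.79468×3.7612)/0.20532 = -3.3430 → z₀ = 0.03533 m
V₃ = V₁ · ln(z₃/z₀)/ln(z₁/z₀) = 5.38 × 7.9351/5.6456 = 7.5618 m/s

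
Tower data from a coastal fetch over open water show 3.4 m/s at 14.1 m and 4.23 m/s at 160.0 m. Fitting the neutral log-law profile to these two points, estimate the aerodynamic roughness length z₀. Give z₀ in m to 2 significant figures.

z₀ ≈ 0.00067 m

Log law: V(z) ∝ ln(z/z₀). With r = V₁/V₂ = 3.4/4.23 = 0.80378,
r · ln(z₂/z₀) = ln(z₁/z₀) ⇒ ln z₀ = (ln z₁ − r·ln z₂)/(1 − r)
ln z₀ = (2.64617 − 0.80378×5.07517) / 0.19622 = -7.3039
z₀ = exp(-7.3039) = 0.0006729 m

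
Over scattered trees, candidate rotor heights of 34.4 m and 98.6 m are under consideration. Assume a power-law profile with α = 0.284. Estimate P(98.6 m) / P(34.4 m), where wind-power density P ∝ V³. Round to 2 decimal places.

2.45

Speed ratio: V_B/V_A = (z_B/z_A)^α = (98.6/34.4)^0.284 = (2.8663)^0.284 = 1.34859
Power-density ratio: P_B/P_A = (V_B/V_A)³ = (1.34859)³ = 2.45265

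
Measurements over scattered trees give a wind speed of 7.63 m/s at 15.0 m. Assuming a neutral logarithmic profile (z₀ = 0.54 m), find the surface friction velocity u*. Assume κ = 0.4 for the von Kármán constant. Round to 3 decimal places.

u* ≈ 0.918 m/s

Log law: V(z) = (u*/κ) · ln(z/z₀) ⇒ u* = κ · V / ln(z/z₀)
u* = 0.4 × 7.63 / ln(15.0/0.54) = 0.4 × 7.63 / 3.3242
   = 3.0520 / 3.3242 = 0.9181 m/s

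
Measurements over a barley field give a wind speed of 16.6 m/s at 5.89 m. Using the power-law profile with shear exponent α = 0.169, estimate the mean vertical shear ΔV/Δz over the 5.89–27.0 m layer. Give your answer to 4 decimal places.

Power law: V₂ = V₁ · (z₂/z₁)^α = 16.6 × (4.5840)^0.169 = 21.4713 m/s
ΔV/Δz = (21.4713 − 16.6)/(27.0 − 5.89) = 4.8713/21.1100 = 0.23076 m/s/m

0.2308 m/s/m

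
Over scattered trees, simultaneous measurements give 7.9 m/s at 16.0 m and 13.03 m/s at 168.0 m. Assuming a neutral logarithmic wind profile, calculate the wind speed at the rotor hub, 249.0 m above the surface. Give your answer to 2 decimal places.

Log law: V ∝ ln(z/z₀). From the pair, with r = V₁/V₂ = 0.60629,
ln z₀ = (ln z₁ − r·ln z₂)/(1 − r) = (2.7726 − 0.60629×5.1240)/0.39371 = -0.8484 → z₀ = 0.4281 m
V₃ = V₁ · ln(z₃/z₀)/ln(z₁/z₀) = 7.9 × 6.3659/3.6210 = 13.8885 m/s

13.89 m/s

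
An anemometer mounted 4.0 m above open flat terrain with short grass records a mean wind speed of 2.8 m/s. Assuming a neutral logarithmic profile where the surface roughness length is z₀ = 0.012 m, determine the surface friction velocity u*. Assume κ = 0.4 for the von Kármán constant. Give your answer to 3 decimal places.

u* ≈ 0.193 m/s

Log law: V(z) = (u*/κ) · ln(z/z₀) ⇒ u* = κ · V / ln(z/z₀)
u* = 0.4 × 2.8 / ln(4.0/0.012) = 0.4 × 2.8 / 5.8091
   = 1.1200 / 5.8091 = 0.1928 m/s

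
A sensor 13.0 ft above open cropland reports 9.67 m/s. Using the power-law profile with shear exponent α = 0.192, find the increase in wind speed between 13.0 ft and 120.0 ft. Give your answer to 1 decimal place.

Power law: V₂ = V₁ · (z₂/z₁)^α = 9.67 × (9.2308)^0.192 = 14.8167 m/s
ΔV = 14.8167 − 9.67 = 5.1467 m/s

5.1 m/s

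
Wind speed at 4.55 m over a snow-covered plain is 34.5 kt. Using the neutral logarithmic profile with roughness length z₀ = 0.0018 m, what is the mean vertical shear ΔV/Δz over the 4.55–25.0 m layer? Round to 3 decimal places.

0.367 kt/m

Log law: V₂ = V₁ · ln(z₂/z₀)/ln(z₁/z₀) = 34.5 × 9.5388/7.8351 = 42.0021 kt
ΔV/Δz = (42.0021 − 34.5)/(25.0 − 4.55) = 7.5021/20.4500 = 0.36685 kt/m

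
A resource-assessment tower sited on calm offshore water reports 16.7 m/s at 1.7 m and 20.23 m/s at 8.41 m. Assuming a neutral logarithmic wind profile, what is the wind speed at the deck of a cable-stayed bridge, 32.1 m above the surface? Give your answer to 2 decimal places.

Log law: V ∝ ln(z/z₀). From the pair, with r = V₁/V₂ = 0.82551,
ln z₀ = (ln z₁ − r·ln z₂)/(1 − r) = (0.5306 − 0.82551×2.1294)/0.17449 = -7.0331 → z₀ = 0.0008822 m
V₃ = V₁ · ln(z₃/z₀)/ln(z₁/z₀) = 16.7 × 10.5019/7.5637 = 23.1874 m/s

23.19 m/s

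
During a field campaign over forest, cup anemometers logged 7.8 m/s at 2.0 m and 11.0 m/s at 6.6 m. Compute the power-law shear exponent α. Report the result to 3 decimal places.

Power law: V₂/V₁ = (z₂/z₁)^α ⇒ α = ln(V₂/V₁) / ln(z₂/z₁)
α = ln(11.0/7.8) / ln(6.6/2.0) = ln(1.4103) / ln(3.3000)
  = 0.34377 / 1.19392 = 0.28793

α ≈ 0.288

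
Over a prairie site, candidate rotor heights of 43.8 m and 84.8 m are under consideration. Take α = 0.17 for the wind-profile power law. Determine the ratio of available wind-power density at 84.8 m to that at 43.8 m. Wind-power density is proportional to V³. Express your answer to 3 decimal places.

Speed ratio: V_B/V_A = (z_B/z_A)^α = (84.8/43.8)^0.17 = (1.9361)^0.17 = 1.11886
Power-density ratio: P_B/P_A = (V_B/V_A)³ = (1.11886)³ = 1.40065

1.401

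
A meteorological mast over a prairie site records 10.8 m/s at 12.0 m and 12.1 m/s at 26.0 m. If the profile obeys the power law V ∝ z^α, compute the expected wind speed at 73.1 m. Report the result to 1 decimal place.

14.1 m/s

First find α: α = ln(V₂/V₁)/ln(z₂/z₁) = ln(12.1/10.8)/ln(26.0/12.0) = 0.11366/0.77319 = 0.1470
Extrapolate from 26.0 m to 73.1 m: V₃ = 12.1 × (73.1/26.0)^0.1470 = 12.1 × 1.1641 = 14.0858 m/s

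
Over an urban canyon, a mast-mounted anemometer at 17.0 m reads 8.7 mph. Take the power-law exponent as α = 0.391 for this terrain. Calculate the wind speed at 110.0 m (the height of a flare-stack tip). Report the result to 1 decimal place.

Power-law profile: V₂ = V₁ · (z₂/z₁)^α
V₂ = 8.7 × (110.0/17.0)^0.391 = 8.7 × (6.4706)^0.391
    = 8.7 × 2.0753 = 18.0550 mph

18.1 mph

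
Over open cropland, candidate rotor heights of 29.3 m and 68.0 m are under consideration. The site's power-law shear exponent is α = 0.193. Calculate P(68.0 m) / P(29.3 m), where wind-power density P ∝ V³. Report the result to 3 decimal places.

1.628

Speed ratio: V_B/V_A = (z_B/z_A)^α = (68.0/29.3)^0.193 = (2.3208)^0.193 = 1.17644
Power-density ratio: P_B/P_A = (V_B/V_A)³ = (1.17644)³ = 1.62819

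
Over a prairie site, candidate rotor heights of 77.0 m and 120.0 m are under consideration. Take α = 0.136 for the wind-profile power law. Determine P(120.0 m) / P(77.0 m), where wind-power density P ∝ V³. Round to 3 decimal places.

Speed ratio: V_B/V_A = (z_B/z_A)^α = (120.0/77.0)^0.136 = (1.5584)^0.136 = 1.06220
Power-density ratio: P_B/P_A = (V_B/V_A)³ = (1.06220)³ = 1.19844

1.198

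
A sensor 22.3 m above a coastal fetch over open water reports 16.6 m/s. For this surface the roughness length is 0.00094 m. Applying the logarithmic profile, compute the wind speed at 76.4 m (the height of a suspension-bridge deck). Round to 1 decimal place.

18.6 m/s

Log law: V(z) ∝ ln(z/z₀), so V₂/V₁ = ln(z₂/z₀) / ln(z₁/z₀).
ln(76.4/0.00094) = 11.3056, ln(22.3/0.00094) = 10.0742
V₂ = 16.6 × 11.3056/10.0742 = 16.6 × 1.1222 = 18.6291 m/s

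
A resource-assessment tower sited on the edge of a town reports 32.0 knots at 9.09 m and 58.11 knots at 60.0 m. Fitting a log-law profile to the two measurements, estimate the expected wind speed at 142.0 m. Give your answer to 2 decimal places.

Log law: V ∝ ln(z/z₀). From the pair, with r = V₁/V₂ = 0.55068,
ln z₀ = (ln z₁ − r·ln z₂)/(1 − r) = (2.2072 − 0.55068×4.0943)/0.44932 = -0.1057 → z₀ = 0.8997 m
V₃ = V₁ · ln(z₃/z₀)/ln(z₁/z₀) = 32.0 × 5.0615/2.3129 = 70.0291 knots

70.03 knots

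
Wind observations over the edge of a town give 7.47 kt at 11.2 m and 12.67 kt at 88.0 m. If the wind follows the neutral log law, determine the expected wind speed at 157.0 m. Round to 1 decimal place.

Log law: V ∝ ln(z/z₀). From the pair, with r = V₁/V₂ = 0.58958,
ln z₀ = (ln z₁ − r·ln z₂)/(1 − r) = (2.4159 − 0.58958×4.4773)/0.41042 = -0.5454 → z₀ = 0.5796 m
V₃ = V₁ · ln(z₃/z₀)/ln(z₁/z₀) = 7.47 × 5.6016/2.9613 = 14.1303 kt

14.1 kt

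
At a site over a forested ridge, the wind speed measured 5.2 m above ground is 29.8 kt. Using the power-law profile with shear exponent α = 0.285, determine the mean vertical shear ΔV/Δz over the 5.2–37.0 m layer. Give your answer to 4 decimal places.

0.7022 kt/m

Power law: V₂ = V₁ · (z₂/z₁)^α = 29.8 × (7.1154)^0.285 = 52.1306 kt
ΔV/Δz = (52.1306 − 29.8)/(37.0 − 5.2) = 22.3306/31.8000 = 0.70222 kt/m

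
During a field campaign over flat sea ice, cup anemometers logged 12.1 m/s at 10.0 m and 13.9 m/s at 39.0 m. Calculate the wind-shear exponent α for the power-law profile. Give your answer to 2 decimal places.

Power law: V₂/V₁ = (z₂/z₁)^α ⇒ α = ln(V₂/V₁) / ln(z₂/z₁)
α = ln(13.9/12.1) / ln(39.0/10.0) = ln(1.1488) / ln(3.9000)
  = 0.13868 / 1.36098 = 0.10190

α ≈ 0.10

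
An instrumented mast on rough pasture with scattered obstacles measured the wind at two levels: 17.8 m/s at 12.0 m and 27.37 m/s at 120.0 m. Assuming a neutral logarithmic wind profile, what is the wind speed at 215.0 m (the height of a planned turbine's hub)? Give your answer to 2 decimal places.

Log law: V ∝ ln(z/z₀). From the pair, with r = V₁/V₂ = 0.65035,
ln z₀ = (ln z₁ − r·ln z₂)/(1 − r) = (2.4849 − 0.65035×4.7875)/0.34965 = -1.7979 → z₀ = 0.1657 m
V₃ = V₁ · ln(z₃/z₀)/ln(z₁/z₀) = 17.8 × 7.1685/4.2828 = 29.7937 m/s

29.79 m/s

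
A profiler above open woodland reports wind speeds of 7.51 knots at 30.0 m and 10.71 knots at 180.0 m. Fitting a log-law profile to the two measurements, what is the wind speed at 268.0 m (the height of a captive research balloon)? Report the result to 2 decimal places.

Log law: V ∝ ln(z/z₀). From the pair, with r = V₁/V₂ = 0.70121,
ln z₀ = (ln z₁ − r·ln z₂)/(1 − r) = (3.4012 − 0.70121×5.1930)/0.29879 = -0.8038 → z₀ = 0.4476 m
V₃ = V₁ · ln(z₃/z₀)/ln(z₁/z₀) = 7.51 × 6.3948/4.2050 = 11.4209 knots

11.42 knots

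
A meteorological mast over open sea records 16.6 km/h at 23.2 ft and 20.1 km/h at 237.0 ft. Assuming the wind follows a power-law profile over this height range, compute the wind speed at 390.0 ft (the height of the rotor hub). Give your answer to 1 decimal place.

20.9 km/h

First find α: α = ln(V₂/V₁)/ln(z₂/z₁) = ln(20.1/16.6)/ln(237.0/23.2) = 0.19132/2.32391 = 0.0823
Extrapolate from 237.0 ft to 390.0 ft: V₃ = 20.1 × (390.0/237.0)^0.0823 = 20.1 × 1.0419 = 20.9413 km/h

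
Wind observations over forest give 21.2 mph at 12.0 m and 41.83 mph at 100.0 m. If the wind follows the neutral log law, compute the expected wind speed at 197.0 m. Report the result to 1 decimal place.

Log law: V ∝ ln(z/z₀). From the pair, with r = V₁/V₂ = 0.50681,
ln z₀ = (ln z₁ − r·ln z₂)/(1 − r) = (2.4849 − 0.50681×4.6052)/0.49319 = 0.3061 → z₀ = 1.358 m
V₃ = V₁ · ln(z₃/z₀)/ln(z₁/z₀) = 21.2 × 4.9771/2.1788 = 48.4272 mph

48.4 mph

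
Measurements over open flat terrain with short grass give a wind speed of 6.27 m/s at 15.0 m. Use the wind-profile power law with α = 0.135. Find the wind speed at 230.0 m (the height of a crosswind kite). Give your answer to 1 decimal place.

Power-law profile: V₂ = V₁ · (z₂/z₁)^α
V₂ = 6.27 × (230.0/15.0)^0.135 = 6.27 × (15.3333)^0.135
    = 6.27 × 1.4456 = 9.0642 m/s

9.1 m/s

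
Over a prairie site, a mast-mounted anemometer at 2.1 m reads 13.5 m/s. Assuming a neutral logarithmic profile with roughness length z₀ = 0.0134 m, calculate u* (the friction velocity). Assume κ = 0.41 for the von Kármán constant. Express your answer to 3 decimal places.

u* ≈ 1.095 m/s

Log law: V(z) = (u*/κ) · ln(z/z₀) ⇒ u* = κ · V / ln(z/z₀)
u* = 0.41 × 13.5 / ln(2.1/0.0134) = 0.41 × 13.5 / 5.0544
   = 5.5350 / 5.0544 = 1.0951 m/s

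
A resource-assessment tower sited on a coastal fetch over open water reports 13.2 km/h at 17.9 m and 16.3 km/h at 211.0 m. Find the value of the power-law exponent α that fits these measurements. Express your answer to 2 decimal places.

Power law: V₂/V₁ = (z₂/z₁)^α ⇒ α = ln(V₂/V₁) / ln(z₂/z₁)
α = ln(16.3/13.2) / ln(211.0/17.9) = ln(1.2348) / ln(11.7877)
  = 0.21095 / 2.46706 = 0.08551

α ≈ 0.09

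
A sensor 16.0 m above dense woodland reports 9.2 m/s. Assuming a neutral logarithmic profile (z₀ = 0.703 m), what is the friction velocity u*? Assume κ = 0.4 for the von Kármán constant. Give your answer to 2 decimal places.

u* ≈ 1.18 m/s

Log law: V(z) = (u*/κ) · ln(z/z₀) ⇒ u* = κ · V / ln(z/z₀)
u* = 0.4 × 9.2 / ln(16.0/0.703) = 0.4 × 9.2 / 3.1250
   = 3.6800 / 3.1250 = 1.1776 m/s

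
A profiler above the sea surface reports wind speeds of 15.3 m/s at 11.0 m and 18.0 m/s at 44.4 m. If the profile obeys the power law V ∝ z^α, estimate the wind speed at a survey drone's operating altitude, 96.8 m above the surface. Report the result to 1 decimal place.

19.7 m/s

First find α: α = ln(V₂/V₁)/ln(z₂/z₁) = ln(18.0/15.3)/ln(44.4/11.0) = 0.16252/1.39534 = 0.1165
Extrapolate from 44.4 m to 96.8 m: V₃ = 18.0 × (96.8/44.4)^0.1165 = 18.0 × 1.0950 = 19.7105 m/s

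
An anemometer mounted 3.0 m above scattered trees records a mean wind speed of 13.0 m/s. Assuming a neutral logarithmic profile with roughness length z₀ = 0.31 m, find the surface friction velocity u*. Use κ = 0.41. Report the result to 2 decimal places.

Log law: V(z) = (u*/κ) · ln(z/z₀) ⇒ u* = κ · V / ln(z/z₀)
u* = 0.41 × 13.0 / ln(3.0/0.31) = 0.41 × 13.0 / 2.2698
   = 5.3300 / 2.2698 = 2.3482 m/s

u* ≈ 2.35 m/s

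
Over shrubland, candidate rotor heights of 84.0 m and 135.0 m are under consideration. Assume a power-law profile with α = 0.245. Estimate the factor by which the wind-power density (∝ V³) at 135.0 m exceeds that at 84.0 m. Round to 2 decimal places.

1.42

Speed ratio: V_B/V_A = (z_B/z_A)^α = (135.0/84.0)^0.245 = (1.6071)^0.245 = 1.12327
Power-density ratio: P_B/P_A = (V_B/V_A)³ = (1.12327)³ = 1.41726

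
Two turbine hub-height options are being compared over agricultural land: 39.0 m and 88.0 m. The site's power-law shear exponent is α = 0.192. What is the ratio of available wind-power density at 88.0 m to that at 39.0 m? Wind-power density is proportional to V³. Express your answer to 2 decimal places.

Speed ratio: V_B/V_A = (z_B/z_A)^α = (88.0/39.0)^0.192 = (2.2564)^0.192 = 1.16911
Power-density ratio: P_B/P_A = (V_B/V_A)³ = (1.16911)³ = 1.59797

1.60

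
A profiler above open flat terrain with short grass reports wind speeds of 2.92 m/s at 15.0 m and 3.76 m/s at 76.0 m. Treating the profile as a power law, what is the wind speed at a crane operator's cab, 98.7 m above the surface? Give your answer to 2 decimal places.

First find α: α = ln(V₂/V₁)/ln(z₂/z₁) = ln(3.76/2.92)/ln(76.0/15.0) = 0.25284/1.62268 = 0.1558
Extrapolate from 76.0 m to 98.7 m: V₃ = 3.76 × (98.7/76.0)^0.1558 = 3.76 × 1.0416 = 3.9163 m/s

3.92 m/s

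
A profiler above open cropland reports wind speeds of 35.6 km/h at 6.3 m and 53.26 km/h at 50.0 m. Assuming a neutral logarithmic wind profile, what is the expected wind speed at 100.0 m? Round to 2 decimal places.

Log law: V ∝ ln(z/z₀). From the pair, with r = V₁/V₂ = 0.66842,
ln z₀ = (ln z₁ − r·ln z₂)/(1 − r) = (1.8405 − 0.66842×3.9120)/0.33158 = -2.3352 → z₀ = 0.09679 m
V₃ = V₁ · ln(z₃/z₀)/ln(z₁/z₀) = 35.6 × 6.9404/4.1758 = 59.1693 km/h

59.17 km/h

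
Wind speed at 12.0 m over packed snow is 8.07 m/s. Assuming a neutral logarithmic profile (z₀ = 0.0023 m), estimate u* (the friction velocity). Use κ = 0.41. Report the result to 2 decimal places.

u* ≈ 0.39 m/s

Log law: V(z) = (u*/κ) · ln(z/z₀) ⇒ u* = κ · V / ln(z/z₀)
u* = 0.41 × 8.07 / ln(12.0/0.0023) = 0.41 × 8.07 / 8.5598
   = 3.3087 / 8.5598 = 0.3865 m/s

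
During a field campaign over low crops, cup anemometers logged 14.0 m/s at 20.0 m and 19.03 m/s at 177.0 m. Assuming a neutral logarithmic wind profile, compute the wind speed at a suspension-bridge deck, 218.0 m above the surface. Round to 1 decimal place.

Log law: V ∝ ln(z/z₀). From the pair, with r = V₁/V₂ = 0.73568,
ln z₀ = (ln z₁ − r·ln z₂)/(1 − r) = (2.9957 − 0.73568×5.1761)/0.26432 = -3.0730 → z₀ = 0.04628 m
V₃ = V₁ · ln(z₃/z₀)/ln(z₁/z₀) = 14.0 × 8.4575/6.0688 = 19.5106 m/s

19.5 m/s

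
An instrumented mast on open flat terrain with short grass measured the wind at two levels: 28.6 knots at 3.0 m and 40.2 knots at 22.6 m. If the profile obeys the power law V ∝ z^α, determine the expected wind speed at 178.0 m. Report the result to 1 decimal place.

56.9 knots

First find α: α = ln(V₂/V₁)/ln(z₂/z₁) = ln(40.2/28.6)/ln(22.6/3.0) = 0.34046/2.01934 = 0.1686
Extrapolate from 22.6 m to 178.0 m: V₃ = 40.2 × (178.0/22.6)^0.1686 = 40.2 × 1.4162 = 56.9304 knots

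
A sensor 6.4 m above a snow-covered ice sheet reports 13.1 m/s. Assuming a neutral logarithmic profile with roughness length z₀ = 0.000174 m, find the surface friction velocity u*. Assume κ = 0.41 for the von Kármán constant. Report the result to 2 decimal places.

Log law: V(z) = (u*/κ) · ln(z/z₀) ⇒ u* = κ · V / ln(z/z₀)
u* = 0.41 × 13.1 / ln(6.4/0.000174) = 0.41 × 13.1 / 10.5128
   = 5.3710 / 10.5128 = 0.5109 m/s

u* ≈ 0.51 m/s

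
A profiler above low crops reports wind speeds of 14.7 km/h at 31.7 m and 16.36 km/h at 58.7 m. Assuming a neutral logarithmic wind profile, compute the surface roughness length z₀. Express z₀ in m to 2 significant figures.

Log law: V(z) ∝ ln(z/z₀). With r = V₁/V₂ = 14.7/16.36 = 0.89853,
r · ln(z₂/z₀) = ln(z₁/z₀) ⇒ ln z₀ = (ln z₁ − r·ln z₂)/(1 − r)
ln z₀ = (3.45632 − 0.89853×4.07244) / 0.10147 = -1.9997
z₀ = exp(-1.9997) = 0.1354 m

z₀ ≈ 0.14 m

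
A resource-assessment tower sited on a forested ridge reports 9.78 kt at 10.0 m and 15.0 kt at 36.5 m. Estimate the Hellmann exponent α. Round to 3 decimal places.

Power law: V₂/V₁ = (z₂/z₁)^α ⇒ α = ln(V₂/V₁) / ln(z₂/z₁)
α = ln(15.0/9.78) / ln(36.5/10.0) = ln(1.5337) / ln(3.6500)
  = 0.42771 / 1.29473 = 0.33035

α ≈ 0.330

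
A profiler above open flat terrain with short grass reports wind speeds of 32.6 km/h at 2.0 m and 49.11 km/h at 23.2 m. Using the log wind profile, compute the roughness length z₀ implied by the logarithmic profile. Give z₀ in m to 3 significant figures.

z₀ ≈ 0.0158 m

Log law: V(z) ∝ ln(z/z₀). With r = V₁/V₂ = 32.6/49.11 = 0.66382,
r · ln(z₂/z₀) = ln(z₁/z₀) ⇒ ln z₀ = (ln z₁ − r·ln z₂)/(1 − r)
ln z₀ = (0.69315 − 0.66382×3.14415) / 0.33618 = -4.1465
z₀ = exp(-4.1465) = 0.01582 m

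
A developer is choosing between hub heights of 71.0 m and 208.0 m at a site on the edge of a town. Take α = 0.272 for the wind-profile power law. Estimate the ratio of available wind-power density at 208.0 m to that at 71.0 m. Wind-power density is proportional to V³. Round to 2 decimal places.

2.40

Speed ratio: V_B/V_A = (z_B/z_A)^α = (208.0/71.0)^0.272 = (2.9296)^0.272 = 1.33959
Power-density ratio: P_B/P_A = (V_B/V_A)³ = (1.33959)³ = 2.40388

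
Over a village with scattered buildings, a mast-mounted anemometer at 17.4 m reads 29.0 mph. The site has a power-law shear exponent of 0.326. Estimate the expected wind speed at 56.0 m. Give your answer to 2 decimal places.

Power-law profile: V₂ = V₁ · (z₂/z₁)^α
V₂ = 29.0 × (56.0/17.4)^0.326 = 29.0 × (3.2184)^0.326
    = 29.0 × 1.4638 = 42.4510 mph

42.45 mph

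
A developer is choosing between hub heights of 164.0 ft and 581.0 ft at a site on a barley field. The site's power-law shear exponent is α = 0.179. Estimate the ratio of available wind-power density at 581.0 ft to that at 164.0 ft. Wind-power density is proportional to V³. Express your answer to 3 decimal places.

Speed ratio: V_B/V_A = (z_B/z_A)^α = (581.0/164.0)^0.179 = (3.5427)^0.179 = 1.25410
Power-density ratio: P_B/P_A = (V_B/V_A)³ = (1.25410)³ = 1.97238

1.972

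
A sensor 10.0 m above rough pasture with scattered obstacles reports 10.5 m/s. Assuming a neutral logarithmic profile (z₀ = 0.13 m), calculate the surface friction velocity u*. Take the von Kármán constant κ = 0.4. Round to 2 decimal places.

u* ≈ 0.97 m/s

Log law: V(z) = (u*/κ) · ln(z/z₀) ⇒ u* = κ · V / ln(z/z₀)
u* = 0.4 × 10.5 / ln(10.0/0.13) = 0.4 × 10.5 / 4.3428
   = 4.2000 / 4.3428 = 0.9671 m/s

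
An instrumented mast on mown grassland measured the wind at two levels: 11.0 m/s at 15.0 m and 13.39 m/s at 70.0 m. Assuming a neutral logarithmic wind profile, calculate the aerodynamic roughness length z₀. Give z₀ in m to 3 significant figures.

z₀ ≈ 0.0125 m

Log law: V(z) ∝ ln(z/z₀). With r = V₁/V₂ = 11.0/13.39 = 0.82151,
r · ln(z₂/z₀) = ln(z₁/z₀) ⇒ ln z₀ = (ln z₁ − r·ln z₂)/(1 − r)
ln z₀ = (2.70805 − 0.82151×4.24850) / 0.17849 = -4.3819
z₀ = exp(-4.3819) = 0.01250 m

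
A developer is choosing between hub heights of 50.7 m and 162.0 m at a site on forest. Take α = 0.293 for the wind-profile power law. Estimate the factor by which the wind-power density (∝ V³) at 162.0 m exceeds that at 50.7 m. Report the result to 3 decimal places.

Speed ratio: V_B/V_A = (z_B/z_A)^α = (162.0/50.7)^0.293 = (3.1953)^0.293 = 1.40547
Power-density ratio: P_B/P_A = (V_B/V_A)³ = (1.40547)³ = 2.77627

2.776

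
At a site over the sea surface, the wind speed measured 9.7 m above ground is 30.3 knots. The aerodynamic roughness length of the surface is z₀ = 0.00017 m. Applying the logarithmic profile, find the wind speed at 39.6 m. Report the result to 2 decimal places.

34.19 knots

Log law: V(z) ∝ ln(z/z₀), so V₂/V₁ = ln(z₂/z₀) / ln(z₁/z₀).
ln(39.6/0.00017) = 12.3585, ln(9.7/0.00017) = 10.9518
V₂ = 30.3 × 12.3585/10.9518 = 30.3 × 1.1284 = 34.1919 knots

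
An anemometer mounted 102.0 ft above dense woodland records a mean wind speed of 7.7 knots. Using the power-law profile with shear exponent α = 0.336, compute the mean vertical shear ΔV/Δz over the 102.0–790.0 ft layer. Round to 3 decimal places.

0.011 knots/ft

Power law: V₂ = V₁ · (z₂/z₁)^α = 7.7 × (7.7451)^0.336 = 15.3181 knots
ΔV/Δz = (15.3181 − 7.7)/(790.0 − 102.0) = 7.6181/688.0000 = 0.01107 knots/ft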